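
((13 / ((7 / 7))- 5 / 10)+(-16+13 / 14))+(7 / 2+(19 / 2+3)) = 94 / 7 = 13.43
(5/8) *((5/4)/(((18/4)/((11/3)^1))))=275/432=0.64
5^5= 3125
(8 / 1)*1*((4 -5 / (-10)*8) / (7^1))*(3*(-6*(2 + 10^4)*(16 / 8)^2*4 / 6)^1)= -30726144 / 7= -4389449.14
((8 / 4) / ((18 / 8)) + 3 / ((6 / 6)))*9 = 35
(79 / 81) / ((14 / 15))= 395 / 378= 1.04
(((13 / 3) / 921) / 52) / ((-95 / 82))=-41 / 524970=-0.00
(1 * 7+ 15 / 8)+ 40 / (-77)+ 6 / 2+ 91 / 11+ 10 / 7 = 1853 / 88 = 21.06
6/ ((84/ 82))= 41/ 7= 5.86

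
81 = 81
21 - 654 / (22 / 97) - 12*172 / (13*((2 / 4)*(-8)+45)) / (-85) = -1426541136 / 498355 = -2862.50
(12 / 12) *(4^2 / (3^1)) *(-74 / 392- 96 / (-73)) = 64460 / 10731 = 6.01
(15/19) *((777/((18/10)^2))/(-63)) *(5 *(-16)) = 370000/1539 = 240.42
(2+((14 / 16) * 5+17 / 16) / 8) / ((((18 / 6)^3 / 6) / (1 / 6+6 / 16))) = 4459 / 13824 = 0.32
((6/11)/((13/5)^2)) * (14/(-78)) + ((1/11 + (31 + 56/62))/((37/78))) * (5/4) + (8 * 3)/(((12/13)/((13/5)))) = 21052219437/138597745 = 151.89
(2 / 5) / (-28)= -0.01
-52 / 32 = -13 / 8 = -1.62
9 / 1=9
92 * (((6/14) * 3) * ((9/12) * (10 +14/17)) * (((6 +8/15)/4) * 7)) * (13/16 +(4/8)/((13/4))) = 46891089/4420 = 10608.84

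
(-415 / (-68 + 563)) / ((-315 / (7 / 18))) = 83 / 80190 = 0.00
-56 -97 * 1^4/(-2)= -15/2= -7.50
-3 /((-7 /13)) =39 /7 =5.57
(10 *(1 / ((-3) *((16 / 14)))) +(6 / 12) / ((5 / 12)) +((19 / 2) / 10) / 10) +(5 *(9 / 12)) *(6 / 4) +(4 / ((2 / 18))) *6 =66001 / 300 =220.00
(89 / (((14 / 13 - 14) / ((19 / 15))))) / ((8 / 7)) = -21983 / 2880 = -7.63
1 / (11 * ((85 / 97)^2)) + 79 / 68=406961 / 317900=1.28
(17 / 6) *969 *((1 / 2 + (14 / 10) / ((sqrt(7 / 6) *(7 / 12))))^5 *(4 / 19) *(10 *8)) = 3803142029 / 1225 + 125854143096 *sqrt(42) / 214375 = 6909284.77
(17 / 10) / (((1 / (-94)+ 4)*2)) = 799 / 3750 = 0.21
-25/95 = -5/19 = -0.26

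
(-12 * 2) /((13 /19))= -456 /13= -35.08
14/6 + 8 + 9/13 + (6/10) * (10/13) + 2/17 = 11.60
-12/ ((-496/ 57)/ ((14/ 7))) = 171/ 62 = 2.76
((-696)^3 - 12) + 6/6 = -337153547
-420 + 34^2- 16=720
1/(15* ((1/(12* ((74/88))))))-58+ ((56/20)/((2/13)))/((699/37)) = -433382/7689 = -56.36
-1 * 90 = -90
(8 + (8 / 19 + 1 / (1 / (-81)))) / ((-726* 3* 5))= 1379 / 206910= 0.01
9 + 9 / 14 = 135 / 14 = 9.64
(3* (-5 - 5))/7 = -30/7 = -4.29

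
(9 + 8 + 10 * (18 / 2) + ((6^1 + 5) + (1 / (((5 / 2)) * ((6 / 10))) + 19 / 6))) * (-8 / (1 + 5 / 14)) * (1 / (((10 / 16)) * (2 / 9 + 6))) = -184.67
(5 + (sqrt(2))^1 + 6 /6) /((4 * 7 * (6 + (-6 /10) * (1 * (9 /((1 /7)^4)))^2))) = -5 /6537284194-5 * sqrt(2) /39223705164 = -0.00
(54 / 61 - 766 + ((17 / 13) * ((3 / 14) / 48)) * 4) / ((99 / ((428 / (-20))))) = 403939017 / 2442440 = 165.38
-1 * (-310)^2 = -96100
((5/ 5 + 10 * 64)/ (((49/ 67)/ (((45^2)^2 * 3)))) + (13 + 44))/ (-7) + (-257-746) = -528328972447/ 343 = -1540317703.93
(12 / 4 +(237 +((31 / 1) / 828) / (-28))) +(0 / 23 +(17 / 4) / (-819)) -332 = -3961433 / 43056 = -92.01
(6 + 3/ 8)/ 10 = 51/ 80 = 0.64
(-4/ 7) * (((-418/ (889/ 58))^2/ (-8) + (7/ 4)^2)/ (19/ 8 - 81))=-2273634686/ 3479783363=-0.65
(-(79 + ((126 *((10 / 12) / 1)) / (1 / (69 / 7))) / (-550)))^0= 1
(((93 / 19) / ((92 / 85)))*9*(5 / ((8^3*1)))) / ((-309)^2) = 39525 / 9494800384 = 0.00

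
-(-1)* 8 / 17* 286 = 2288 / 17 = 134.59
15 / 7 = 2.14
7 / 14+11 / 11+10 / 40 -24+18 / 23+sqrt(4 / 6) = -1975 / 92+sqrt(6) / 3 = -20.65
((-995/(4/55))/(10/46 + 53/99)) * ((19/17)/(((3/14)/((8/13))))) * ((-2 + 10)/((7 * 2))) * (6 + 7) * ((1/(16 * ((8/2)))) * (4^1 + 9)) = -10259459925/116552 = -88024.74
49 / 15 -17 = -206 / 15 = -13.73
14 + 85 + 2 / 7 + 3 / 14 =199 / 2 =99.50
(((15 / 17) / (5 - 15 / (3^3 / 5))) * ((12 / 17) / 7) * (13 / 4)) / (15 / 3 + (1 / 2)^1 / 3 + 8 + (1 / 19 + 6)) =60021 / 8864786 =0.01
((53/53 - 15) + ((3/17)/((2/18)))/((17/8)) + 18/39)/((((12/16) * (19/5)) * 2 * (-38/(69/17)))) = 5526440/23056709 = 0.24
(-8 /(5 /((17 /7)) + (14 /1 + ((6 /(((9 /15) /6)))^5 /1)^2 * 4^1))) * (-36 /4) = 408 /13705666560000000091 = 0.00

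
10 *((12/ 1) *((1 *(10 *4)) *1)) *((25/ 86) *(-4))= -5581.40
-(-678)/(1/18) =12204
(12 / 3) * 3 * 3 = 36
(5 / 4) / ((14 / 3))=15 / 56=0.27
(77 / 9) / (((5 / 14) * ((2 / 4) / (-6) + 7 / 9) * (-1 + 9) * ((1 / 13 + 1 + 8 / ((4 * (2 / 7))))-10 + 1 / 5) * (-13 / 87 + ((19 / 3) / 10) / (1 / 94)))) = -87087 / 2066560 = -0.04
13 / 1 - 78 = -65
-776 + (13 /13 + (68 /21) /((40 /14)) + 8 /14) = -81196 /105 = -773.30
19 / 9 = 2.11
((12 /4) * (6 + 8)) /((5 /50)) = 420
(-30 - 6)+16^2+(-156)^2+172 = 24728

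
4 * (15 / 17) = 60 / 17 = 3.53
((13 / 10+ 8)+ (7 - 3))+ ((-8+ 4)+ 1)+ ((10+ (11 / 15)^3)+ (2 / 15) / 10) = 139777 / 6750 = 20.71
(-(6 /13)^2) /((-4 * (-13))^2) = -9 /114244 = -0.00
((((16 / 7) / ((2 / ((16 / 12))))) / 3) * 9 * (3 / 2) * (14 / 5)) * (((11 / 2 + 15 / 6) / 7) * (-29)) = -22272 / 35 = -636.34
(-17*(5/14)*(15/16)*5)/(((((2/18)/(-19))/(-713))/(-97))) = 75394135125/224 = 336580960.38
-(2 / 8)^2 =-1 / 16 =-0.06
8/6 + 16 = 52/3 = 17.33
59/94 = 0.63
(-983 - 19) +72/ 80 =-10011/ 10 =-1001.10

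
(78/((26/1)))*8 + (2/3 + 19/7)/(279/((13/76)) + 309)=24.00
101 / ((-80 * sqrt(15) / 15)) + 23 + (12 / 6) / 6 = 70 / 3 - 101 * sqrt(15) / 80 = 18.44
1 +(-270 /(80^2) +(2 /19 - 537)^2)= 66598877933 /231040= 288256.92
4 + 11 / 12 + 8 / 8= 71 / 12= 5.92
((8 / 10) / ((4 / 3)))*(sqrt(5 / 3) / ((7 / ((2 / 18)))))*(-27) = -3*sqrt(15) / 35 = -0.33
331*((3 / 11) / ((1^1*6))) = 331 / 22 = 15.05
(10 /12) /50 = 1 /60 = 0.02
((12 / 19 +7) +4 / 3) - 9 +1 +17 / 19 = 106 / 57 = 1.86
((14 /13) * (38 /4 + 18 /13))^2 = 3924361 /28561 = 137.40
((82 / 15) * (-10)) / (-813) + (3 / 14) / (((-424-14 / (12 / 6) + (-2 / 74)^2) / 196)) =-21735695 / 719551341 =-0.03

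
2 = 2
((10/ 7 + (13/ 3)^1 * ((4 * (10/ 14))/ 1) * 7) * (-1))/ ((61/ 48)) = -69.32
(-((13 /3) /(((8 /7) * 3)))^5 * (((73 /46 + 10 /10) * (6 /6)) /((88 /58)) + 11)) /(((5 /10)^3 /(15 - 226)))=33859141749730115 /489534160896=69166.04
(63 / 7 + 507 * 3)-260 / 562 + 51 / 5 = 2163331 / 1405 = 1539.74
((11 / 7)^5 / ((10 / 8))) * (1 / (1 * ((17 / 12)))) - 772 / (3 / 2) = -2182559336 / 4285785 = -509.26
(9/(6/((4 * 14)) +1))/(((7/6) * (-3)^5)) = -8/279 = -0.03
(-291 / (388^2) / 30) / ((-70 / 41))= 41 / 1086400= 0.00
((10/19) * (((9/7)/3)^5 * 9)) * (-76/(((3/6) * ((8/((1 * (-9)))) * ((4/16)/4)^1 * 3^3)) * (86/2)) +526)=496871820/13731319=36.19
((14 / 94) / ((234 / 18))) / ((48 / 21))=0.01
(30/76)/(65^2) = 3/32110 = 0.00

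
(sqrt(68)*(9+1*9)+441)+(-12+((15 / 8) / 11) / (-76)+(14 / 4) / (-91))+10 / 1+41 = 36*sqrt(17)+41729581 / 86944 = 628.39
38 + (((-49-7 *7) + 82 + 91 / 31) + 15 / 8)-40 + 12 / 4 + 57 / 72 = -9.40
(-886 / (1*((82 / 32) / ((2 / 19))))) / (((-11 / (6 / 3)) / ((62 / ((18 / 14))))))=24609536 / 77121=319.10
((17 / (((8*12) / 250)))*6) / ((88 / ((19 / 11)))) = 40375 / 7744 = 5.21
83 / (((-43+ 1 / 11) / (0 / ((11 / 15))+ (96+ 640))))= -83996 / 59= -1423.66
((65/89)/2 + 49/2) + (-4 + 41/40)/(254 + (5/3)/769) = 51846781723/2086099480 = 24.85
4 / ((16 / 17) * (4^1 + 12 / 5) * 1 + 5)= 340 / 937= 0.36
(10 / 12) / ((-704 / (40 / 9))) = -25 / 4752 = -0.01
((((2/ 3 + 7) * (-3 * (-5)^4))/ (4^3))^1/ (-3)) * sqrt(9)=14375/ 64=224.61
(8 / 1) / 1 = 8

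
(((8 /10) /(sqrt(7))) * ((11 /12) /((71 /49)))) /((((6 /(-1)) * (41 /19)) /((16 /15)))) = -11704 * sqrt(7) /1964925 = -0.02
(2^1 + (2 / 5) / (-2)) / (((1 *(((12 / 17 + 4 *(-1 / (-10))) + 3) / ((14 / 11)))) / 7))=14994 / 3839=3.91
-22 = -22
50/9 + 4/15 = 5.82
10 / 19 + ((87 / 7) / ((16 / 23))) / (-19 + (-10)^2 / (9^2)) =-1467859 / 3062192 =-0.48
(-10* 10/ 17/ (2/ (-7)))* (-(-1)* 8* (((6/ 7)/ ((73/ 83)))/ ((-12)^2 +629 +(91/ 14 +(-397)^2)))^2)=396806400/ 63635573838013079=0.00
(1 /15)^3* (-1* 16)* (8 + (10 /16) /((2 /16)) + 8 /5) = -1168 /16875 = -0.07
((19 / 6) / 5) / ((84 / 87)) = 551 / 840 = 0.66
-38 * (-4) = 152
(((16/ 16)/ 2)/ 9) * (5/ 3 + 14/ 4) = 31/ 108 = 0.29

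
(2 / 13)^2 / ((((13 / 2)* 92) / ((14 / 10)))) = 14 / 252655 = 0.00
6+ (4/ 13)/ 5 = 394/ 65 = 6.06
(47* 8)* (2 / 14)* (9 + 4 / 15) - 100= 41764 / 105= 397.75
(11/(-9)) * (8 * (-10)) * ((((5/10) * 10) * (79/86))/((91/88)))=15294400/35217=434.29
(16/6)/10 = 0.27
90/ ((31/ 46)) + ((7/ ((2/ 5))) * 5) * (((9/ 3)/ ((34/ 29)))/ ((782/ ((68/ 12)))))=13107245/ 96968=135.17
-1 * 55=-55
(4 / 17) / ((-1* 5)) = -4 / 85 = -0.05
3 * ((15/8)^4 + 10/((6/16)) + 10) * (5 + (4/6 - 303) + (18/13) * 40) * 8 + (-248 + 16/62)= -44093807675/154752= -284932.07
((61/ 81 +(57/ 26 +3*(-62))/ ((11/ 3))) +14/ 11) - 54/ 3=-1531355/ 23166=-66.10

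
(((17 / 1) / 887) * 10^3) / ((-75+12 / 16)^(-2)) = 187444125 / 1774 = 105661.85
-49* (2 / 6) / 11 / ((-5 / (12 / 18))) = 98 / 495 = 0.20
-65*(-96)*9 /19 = 2955.79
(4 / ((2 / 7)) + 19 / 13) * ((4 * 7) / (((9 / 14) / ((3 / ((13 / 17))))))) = 446488 / 169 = 2641.94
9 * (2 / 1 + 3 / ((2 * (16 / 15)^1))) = 981 / 32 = 30.66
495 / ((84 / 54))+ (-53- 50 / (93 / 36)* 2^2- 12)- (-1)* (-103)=31593 / 434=72.79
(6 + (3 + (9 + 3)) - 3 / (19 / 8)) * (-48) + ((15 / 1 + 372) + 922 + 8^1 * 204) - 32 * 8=1737.63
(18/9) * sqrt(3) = 2 * sqrt(3) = 3.46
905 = 905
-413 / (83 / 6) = -2478 / 83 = -29.86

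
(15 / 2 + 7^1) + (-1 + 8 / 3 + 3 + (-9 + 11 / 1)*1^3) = 127 / 6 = 21.17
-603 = -603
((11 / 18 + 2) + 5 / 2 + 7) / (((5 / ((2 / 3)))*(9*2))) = 0.09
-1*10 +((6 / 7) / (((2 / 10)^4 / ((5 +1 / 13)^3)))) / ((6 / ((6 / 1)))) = 1077956210 / 15379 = 70092.74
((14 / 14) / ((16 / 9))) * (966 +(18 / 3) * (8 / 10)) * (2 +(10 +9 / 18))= 109215 / 16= 6825.94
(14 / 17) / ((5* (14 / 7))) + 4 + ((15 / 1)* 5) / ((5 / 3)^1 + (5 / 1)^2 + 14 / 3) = 51743 / 7990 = 6.48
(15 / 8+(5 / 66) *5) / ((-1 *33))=-595 / 8712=-0.07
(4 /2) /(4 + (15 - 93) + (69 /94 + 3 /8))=-752 /27407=-0.03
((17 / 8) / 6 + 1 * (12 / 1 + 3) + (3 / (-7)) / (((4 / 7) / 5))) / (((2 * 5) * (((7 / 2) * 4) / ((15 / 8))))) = 557 / 3584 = 0.16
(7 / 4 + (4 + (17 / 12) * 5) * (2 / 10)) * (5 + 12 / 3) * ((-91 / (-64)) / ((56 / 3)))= 13923 / 5120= 2.72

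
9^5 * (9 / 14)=531441 / 14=37960.07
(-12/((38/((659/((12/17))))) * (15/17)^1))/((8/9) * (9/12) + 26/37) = -7046687/28880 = -244.00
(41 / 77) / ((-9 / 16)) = -656 / 693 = -0.95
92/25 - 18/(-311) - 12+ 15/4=-140327/31100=-4.51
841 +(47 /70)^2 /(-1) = 4118691 /4900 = 840.55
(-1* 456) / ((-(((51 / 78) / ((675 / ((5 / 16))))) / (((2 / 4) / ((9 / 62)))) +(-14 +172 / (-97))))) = -8556238080 / 295961551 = -28.91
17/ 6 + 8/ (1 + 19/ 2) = 151/ 42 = 3.60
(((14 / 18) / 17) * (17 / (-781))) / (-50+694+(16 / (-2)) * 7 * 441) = 1 / 24151644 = 0.00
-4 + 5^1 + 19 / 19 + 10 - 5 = 7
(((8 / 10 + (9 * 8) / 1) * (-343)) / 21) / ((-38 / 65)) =115934 / 57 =2033.93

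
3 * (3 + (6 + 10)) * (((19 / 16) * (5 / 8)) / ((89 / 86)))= 232845 / 5696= 40.88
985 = 985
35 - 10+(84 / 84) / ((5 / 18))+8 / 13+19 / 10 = 809 / 26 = 31.12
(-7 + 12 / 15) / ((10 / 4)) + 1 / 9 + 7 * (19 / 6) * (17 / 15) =3413 / 150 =22.75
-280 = -280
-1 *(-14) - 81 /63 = 89 /7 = 12.71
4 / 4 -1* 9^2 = -80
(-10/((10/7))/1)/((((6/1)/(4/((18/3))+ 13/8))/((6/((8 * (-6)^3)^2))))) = -0.00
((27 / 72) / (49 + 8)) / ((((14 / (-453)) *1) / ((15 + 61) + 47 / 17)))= -606567 / 36176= -16.77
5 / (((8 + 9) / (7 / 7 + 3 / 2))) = 25 / 34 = 0.74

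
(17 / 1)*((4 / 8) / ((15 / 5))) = 17 / 6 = 2.83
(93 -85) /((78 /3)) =4 /13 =0.31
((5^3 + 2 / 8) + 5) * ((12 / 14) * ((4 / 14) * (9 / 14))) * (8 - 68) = -1230.35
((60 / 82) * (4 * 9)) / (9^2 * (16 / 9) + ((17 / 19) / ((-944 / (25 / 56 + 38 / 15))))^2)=0.18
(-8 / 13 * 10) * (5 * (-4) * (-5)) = -8000 / 13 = -615.38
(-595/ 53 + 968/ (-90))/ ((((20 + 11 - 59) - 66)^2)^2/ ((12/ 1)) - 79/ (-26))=-1363102/ 403452213495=-0.00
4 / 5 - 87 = -431 / 5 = -86.20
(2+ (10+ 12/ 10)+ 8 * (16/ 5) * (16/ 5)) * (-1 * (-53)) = 126034/ 25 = 5041.36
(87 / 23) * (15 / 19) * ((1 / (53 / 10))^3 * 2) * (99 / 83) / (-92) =-64597500 / 124198106341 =-0.00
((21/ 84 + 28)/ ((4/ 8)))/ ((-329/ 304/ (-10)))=171760/ 329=522.07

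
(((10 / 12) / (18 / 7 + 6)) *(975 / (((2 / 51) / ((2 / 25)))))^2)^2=9467824382289 / 64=147934755973.27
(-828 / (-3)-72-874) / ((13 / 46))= -30820 / 13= -2370.77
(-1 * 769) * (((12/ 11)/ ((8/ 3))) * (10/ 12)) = -11535/ 44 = -262.16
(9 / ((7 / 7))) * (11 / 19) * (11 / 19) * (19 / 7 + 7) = 74052 / 2527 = 29.30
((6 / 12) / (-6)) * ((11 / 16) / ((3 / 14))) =-77 / 288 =-0.27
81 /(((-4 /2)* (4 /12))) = -243 /2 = -121.50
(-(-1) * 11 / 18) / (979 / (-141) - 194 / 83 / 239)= -10255729 / 116686662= -0.09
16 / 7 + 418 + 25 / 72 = 211999 / 504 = 420.63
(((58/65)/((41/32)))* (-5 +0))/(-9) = 0.39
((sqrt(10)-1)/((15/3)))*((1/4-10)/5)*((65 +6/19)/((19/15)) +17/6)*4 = 1531751/18050-1531751*sqrt(10)/18050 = -183.49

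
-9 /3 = -3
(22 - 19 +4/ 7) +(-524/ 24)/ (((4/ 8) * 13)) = 58/ 273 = 0.21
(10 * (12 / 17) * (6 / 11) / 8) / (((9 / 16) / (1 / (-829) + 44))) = 5836000 / 155023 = 37.65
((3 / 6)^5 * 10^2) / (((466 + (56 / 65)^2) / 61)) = 6443125 / 15775888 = 0.41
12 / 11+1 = 23 / 11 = 2.09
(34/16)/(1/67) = 1139/8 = 142.38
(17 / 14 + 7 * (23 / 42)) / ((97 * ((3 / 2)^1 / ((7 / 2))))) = 106 / 873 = 0.12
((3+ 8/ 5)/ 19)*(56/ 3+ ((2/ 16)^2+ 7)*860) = 6681523/ 4560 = 1465.25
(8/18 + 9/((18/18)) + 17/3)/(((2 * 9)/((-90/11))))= -6.87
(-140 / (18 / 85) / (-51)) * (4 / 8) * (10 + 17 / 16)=10325 / 144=71.70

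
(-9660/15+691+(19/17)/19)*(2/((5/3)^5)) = 15552/2125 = 7.32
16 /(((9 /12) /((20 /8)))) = 160 /3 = 53.33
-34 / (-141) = 34 / 141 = 0.24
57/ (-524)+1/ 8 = 17/ 1048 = 0.02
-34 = -34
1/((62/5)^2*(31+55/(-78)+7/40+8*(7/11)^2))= 1179750/6114855493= 0.00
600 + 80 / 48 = 1805 / 3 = 601.67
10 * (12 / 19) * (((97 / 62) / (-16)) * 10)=-7275 / 1178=-6.18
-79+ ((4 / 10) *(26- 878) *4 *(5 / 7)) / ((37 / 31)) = -231757 / 259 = -894.81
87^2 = 7569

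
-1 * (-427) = 427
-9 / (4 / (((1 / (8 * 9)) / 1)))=-1 / 32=-0.03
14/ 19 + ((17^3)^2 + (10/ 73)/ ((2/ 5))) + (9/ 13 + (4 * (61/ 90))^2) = 881329959003979/ 36512775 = 24137578.12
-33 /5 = -6.60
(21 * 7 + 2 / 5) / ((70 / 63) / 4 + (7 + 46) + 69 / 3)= 1.93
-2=-2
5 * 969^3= 4549266045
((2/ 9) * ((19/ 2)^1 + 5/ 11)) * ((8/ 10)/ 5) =292/ 825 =0.35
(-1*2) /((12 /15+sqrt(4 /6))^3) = 222750 -181875*sqrt(6) /2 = -0.47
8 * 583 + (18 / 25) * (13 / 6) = 4665.56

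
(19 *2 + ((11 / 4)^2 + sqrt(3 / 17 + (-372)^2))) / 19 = 729 / 304 + sqrt(39993027) / 323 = 21.98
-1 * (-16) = 16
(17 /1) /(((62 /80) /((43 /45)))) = 5848 /279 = 20.96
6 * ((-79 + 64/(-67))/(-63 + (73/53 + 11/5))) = 2839210/351683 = 8.07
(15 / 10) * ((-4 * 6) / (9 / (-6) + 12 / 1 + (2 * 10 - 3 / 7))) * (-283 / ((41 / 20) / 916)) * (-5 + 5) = 0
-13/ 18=-0.72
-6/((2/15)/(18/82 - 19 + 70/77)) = 362700/451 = 804.21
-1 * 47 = -47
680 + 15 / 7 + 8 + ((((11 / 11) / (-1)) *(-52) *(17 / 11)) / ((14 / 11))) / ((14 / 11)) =36248 / 49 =739.76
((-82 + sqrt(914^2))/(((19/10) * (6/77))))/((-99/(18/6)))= -29120/171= -170.29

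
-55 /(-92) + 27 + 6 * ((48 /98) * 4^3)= 972283 /4508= 215.68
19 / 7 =2.71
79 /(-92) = -79 /92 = -0.86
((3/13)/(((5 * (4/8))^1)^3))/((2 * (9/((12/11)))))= 16/17875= 0.00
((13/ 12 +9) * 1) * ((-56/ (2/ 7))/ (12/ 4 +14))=-5929/ 51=-116.25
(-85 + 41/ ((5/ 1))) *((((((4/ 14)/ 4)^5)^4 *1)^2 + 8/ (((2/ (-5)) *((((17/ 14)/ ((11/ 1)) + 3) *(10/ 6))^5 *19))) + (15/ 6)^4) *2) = -245646610467480896720136931537294825422404016776875345937838484791/ 40941396431799339099374267750134620386564429093626760396800000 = -5999.96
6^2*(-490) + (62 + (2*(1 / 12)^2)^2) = -91124351 / 5184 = -17578.00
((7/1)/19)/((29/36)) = 252/551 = 0.46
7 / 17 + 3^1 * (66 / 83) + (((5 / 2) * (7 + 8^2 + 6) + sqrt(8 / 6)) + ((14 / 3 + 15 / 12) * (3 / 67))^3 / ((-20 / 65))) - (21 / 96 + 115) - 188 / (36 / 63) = -27049492254777 / 108640407808 + 2 * sqrt(3) / 3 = -247.83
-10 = -10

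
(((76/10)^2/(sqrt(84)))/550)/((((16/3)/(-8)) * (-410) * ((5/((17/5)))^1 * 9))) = 6137 * sqrt(21)/8879062500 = 0.00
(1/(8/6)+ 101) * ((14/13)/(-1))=-2849/26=-109.58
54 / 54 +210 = 211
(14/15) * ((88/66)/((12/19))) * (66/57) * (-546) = -56056/45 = -1245.69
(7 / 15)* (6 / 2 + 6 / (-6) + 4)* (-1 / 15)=-14 / 75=-0.19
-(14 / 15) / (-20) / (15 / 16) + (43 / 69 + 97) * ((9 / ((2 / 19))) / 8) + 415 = 37736038 / 25875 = 1458.40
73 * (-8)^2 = 4672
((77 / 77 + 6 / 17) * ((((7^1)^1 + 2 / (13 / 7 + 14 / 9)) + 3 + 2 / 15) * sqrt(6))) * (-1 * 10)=-318044 * sqrt(6) / 2193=-355.24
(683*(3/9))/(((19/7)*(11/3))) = 4781/209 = 22.88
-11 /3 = -3.67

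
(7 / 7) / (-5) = -1 / 5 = -0.20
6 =6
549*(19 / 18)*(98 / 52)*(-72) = -1022238 / 13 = -78633.69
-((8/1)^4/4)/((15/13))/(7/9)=-39936/35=-1141.03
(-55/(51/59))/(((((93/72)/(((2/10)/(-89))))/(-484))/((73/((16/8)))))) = -91721872/46903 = -1955.57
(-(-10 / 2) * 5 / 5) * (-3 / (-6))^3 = 5 / 8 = 0.62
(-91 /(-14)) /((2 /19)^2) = 4693 /8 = 586.62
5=5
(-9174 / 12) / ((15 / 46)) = -35167 / 15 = -2344.47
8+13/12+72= 973/12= 81.08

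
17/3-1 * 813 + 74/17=-40952/51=-802.98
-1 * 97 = -97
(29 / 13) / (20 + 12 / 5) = 145 / 1456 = 0.10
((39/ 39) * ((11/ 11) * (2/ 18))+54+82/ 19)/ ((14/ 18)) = 9991/ 133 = 75.12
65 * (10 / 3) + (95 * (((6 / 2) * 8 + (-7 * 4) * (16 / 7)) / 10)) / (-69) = 5110 / 23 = 222.17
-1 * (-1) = 1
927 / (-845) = -927 / 845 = -1.10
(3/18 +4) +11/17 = 491/102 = 4.81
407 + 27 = 434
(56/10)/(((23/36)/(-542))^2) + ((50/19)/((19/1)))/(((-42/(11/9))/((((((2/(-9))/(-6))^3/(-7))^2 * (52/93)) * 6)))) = 428026808423574022973193448/106202573640142382655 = 4030286.59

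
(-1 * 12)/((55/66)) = -72/5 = -14.40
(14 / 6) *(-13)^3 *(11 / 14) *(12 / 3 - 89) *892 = 916170970 / 3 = 305390323.33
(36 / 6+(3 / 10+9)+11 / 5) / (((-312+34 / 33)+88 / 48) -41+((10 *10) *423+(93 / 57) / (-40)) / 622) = -90998600 / 1467053421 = -0.06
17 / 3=5.67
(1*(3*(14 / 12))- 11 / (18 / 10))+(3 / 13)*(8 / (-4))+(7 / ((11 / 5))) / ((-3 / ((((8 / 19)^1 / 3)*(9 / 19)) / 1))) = -2920669 / 929214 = -3.14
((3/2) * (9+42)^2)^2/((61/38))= 1156849371/122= 9482371.89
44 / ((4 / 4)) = 44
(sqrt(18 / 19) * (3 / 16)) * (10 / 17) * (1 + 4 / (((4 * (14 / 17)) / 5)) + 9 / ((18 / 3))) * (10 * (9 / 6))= 13.80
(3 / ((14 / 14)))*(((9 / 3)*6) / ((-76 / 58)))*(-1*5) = 3915 / 19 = 206.05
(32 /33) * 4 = 3.88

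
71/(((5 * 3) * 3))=71/45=1.58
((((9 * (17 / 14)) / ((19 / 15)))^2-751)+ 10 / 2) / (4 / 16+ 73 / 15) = -712754265 / 5430523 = -131.25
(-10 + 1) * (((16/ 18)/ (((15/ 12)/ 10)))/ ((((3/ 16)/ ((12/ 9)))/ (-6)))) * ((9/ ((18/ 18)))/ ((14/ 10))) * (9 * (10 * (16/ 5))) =35389440/ 7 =5055634.29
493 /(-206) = -2.39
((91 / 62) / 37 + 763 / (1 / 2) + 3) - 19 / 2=1742912 / 1147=1519.54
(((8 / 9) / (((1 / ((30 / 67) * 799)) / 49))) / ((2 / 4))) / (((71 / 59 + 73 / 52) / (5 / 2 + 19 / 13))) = 76134600640 / 1607799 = 47353.31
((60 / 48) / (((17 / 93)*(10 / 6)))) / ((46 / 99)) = 27621 / 3128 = 8.83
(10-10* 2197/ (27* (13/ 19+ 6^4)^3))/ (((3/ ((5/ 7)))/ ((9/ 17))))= 20188182534390400/ 16015958741695563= 1.26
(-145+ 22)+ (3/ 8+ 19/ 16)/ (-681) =-1340233/ 10896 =-123.00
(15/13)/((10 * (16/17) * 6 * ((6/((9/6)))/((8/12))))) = 17/4992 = 0.00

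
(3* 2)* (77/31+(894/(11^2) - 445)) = -9792984/3751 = -2610.77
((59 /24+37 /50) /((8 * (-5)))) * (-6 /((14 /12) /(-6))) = -17271 /7000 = -2.47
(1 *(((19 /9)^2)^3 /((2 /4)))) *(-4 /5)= -376367048 /2657205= -141.64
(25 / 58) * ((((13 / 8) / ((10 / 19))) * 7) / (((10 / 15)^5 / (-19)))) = -39913965 / 29696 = -1344.09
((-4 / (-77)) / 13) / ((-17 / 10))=-40 / 17017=-0.00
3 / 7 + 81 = 570 / 7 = 81.43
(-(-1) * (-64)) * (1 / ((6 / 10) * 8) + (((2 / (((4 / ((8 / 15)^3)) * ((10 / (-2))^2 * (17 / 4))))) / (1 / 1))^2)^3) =-116122126396139971985694172339760081464 / 8709159479710497893393039703369140625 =-13.33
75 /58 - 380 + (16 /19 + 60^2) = 3550793 /1102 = 3222.14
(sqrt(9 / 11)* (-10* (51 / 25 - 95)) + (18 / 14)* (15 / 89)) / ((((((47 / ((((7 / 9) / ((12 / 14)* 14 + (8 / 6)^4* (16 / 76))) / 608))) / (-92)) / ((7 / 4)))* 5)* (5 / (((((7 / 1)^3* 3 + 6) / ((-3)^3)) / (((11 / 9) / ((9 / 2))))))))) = 24295383 / 57400665344 + 10978813629* sqrt(11) / 22170200800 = 1.64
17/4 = 4.25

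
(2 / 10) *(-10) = -2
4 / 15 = 0.27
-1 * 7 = -7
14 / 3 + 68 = 72.67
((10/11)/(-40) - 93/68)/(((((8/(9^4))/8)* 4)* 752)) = -3.03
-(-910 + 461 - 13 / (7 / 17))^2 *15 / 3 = -56582480 / 49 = -1154744.49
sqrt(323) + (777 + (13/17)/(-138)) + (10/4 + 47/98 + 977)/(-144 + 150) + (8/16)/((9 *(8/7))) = sqrt(323) + 2594391313/2758896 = 958.35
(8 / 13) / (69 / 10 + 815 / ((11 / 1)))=880 / 115817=0.01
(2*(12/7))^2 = 576/49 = 11.76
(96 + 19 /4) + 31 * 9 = 1519 /4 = 379.75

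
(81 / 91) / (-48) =-27 / 1456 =-0.02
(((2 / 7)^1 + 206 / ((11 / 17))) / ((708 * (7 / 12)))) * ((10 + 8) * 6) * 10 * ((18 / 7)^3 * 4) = 618165872640 / 10907743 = 56672.21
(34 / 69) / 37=34 / 2553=0.01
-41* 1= -41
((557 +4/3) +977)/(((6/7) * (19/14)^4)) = 619304336/1172889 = 528.02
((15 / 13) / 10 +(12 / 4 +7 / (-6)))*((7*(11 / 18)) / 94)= 1463 / 16497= 0.09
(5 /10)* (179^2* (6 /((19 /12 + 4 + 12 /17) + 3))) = 19609092 /1895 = 10347.81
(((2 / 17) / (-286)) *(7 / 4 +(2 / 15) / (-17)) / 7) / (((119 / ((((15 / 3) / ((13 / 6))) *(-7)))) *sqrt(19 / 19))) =1777 / 127865738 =0.00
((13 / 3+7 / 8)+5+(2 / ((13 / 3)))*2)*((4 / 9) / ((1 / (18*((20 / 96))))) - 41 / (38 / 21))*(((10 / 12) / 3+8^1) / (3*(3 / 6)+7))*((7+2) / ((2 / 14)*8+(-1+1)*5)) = -8668257227 / 4837248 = -1791.98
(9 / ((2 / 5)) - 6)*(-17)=-561 / 2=-280.50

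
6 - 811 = -805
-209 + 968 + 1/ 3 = 2278/ 3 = 759.33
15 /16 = 0.94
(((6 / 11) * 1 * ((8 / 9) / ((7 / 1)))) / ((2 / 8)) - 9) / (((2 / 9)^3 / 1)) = -489645 / 616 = -794.88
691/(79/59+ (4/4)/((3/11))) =122307/886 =138.04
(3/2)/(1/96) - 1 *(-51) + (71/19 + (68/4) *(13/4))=19303/76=253.99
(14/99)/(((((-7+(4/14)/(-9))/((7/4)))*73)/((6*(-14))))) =0.04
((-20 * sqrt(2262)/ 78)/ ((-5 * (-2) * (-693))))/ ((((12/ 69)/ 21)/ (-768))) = -163.19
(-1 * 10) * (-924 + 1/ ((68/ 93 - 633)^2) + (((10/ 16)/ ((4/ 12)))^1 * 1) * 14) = 62080446552975/ 6915115202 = 8977.50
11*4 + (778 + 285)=1107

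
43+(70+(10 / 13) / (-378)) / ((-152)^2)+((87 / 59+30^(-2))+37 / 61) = 230276121136727 / 5107568356800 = 45.09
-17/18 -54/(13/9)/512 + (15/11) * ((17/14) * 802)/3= 1018567345/2306304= 441.64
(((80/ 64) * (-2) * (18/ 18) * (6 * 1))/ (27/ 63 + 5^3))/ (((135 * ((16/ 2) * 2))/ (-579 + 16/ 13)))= 0.03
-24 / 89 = -0.27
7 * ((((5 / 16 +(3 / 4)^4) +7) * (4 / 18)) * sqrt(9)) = 4557 / 128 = 35.60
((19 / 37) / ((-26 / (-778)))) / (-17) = -7391 / 8177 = -0.90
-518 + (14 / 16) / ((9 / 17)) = -37177 / 72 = -516.35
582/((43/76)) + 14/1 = 44834/43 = 1042.65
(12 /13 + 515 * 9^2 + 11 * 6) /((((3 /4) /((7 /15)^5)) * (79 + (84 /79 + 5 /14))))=2692438777448 /175610784375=15.33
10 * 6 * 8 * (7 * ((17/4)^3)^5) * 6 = 53743318392371.65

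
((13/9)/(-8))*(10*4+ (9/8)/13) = -4169/576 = -7.24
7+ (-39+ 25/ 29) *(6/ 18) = -497/ 87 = -5.71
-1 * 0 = 0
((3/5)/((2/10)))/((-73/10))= -30/73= -0.41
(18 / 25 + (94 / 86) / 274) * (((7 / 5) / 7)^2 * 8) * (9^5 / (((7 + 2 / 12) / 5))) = 302214199176 / 31664125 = 9544.37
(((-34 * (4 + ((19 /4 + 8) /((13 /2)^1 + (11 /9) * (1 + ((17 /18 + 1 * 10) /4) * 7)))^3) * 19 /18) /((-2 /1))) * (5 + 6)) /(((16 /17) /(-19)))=-9583069983189172481 /591076866075624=-16212.90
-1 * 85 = -85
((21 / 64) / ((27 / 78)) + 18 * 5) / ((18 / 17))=148427 / 1728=85.90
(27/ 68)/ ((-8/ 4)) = -27/ 136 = -0.20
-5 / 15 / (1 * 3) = -1 / 9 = -0.11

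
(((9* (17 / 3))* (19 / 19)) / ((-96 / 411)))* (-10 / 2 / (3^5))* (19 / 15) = 44251 / 7776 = 5.69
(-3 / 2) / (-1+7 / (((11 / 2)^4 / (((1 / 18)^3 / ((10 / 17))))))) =160099335 / 106732652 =1.50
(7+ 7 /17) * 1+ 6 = 228 /17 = 13.41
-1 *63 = -63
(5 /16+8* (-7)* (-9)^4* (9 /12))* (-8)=4408987 /2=2204493.50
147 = 147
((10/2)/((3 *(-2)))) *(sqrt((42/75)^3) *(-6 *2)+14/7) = -5/3+28 *sqrt(14)/25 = 2.52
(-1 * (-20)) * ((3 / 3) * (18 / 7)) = 360 / 7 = 51.43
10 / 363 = 0.03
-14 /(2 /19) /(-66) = 133 /66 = 2.02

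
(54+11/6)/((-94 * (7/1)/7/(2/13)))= -0.09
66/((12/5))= 55/2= 27.50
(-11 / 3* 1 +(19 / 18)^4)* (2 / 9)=-0.54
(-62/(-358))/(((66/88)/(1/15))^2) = 496/362475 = 0.00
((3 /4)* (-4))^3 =-27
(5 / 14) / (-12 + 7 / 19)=-95 / 3094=-0.03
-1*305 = -305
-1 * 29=-29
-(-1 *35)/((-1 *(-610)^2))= -7/74420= -0.00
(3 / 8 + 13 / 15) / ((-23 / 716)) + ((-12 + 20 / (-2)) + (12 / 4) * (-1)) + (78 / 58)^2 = -35888071 / 580290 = -61.85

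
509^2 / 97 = 259081 / 97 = 2670.94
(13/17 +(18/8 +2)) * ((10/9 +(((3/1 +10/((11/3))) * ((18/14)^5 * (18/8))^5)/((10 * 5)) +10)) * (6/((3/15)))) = 106778683932559845538624315687711/200102764552374008513556480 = 533619.23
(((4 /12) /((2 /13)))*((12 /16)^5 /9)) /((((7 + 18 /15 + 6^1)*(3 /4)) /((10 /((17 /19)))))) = 18525 /308992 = 0.06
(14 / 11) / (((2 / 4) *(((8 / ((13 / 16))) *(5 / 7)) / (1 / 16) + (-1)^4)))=2548 / 113641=0.02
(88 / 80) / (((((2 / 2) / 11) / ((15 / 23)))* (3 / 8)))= 484 / 23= 21.04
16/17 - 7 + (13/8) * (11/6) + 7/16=-539/204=-2.64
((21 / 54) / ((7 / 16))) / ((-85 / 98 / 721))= -565264 / 765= -738.91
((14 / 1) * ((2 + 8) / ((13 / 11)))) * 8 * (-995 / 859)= -1097.73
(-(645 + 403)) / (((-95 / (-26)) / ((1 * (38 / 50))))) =-27248 / 125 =-217.98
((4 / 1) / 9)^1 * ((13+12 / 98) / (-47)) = -2572 / 20727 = -0.12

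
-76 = -76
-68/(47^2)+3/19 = 5335/41971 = 0.13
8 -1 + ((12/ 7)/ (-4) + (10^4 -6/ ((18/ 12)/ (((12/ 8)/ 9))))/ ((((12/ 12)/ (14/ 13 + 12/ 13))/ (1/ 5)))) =4006.30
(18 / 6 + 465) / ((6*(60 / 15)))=39 / 2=19.50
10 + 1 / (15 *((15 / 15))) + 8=271 / 15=18.07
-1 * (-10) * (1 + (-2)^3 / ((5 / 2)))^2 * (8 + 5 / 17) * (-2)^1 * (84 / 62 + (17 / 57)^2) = -3307945916 / 2853705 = -1159.18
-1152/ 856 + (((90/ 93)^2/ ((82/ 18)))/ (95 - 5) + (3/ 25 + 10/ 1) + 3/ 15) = 946101156/ 105397675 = 8.98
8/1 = 8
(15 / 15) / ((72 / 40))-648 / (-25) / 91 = 17207 / 20475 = 0.84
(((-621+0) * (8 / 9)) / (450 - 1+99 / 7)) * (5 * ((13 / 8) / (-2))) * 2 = 9.68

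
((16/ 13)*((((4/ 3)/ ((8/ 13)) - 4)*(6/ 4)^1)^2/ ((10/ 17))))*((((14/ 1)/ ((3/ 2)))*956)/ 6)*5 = 13765444/ 117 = 117653.37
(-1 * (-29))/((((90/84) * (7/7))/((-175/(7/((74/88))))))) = -37555/66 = -569.02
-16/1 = -16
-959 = -959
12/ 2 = 6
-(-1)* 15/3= 5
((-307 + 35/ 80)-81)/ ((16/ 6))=-18603/ 128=-145.34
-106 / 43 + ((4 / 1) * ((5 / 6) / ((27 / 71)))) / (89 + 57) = -611513 / 254259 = -2.41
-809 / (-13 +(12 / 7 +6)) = 153.05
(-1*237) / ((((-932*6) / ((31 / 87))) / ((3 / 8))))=2449 / 432448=0.01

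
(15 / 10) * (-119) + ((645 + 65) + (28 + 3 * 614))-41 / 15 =71963 / 30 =2398.77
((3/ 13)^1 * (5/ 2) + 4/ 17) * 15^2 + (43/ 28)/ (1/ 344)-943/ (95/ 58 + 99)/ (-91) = 12842915213/ 18059678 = 711.14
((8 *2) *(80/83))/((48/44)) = 3520/249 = 14.14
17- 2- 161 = -146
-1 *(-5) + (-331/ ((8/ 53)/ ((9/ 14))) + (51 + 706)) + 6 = -71871/ 112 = -641.71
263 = 263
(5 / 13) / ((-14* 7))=-5 / 1274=-0.00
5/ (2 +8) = 1/ 2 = 0.50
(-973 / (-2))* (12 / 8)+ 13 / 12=4385 / 6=730.83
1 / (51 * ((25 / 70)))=14 / 255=0.05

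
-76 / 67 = -1.13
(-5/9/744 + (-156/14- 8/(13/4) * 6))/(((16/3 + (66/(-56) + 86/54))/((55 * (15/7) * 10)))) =-1184221725/222859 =-5313.77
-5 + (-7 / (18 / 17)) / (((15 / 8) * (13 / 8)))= -12583 / 1755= -7.17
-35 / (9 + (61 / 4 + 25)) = -140 / 197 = -0.71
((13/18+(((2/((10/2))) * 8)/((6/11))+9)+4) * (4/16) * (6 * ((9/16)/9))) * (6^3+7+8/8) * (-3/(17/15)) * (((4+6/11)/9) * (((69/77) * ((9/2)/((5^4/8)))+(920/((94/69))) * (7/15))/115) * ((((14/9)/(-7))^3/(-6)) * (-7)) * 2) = 3060328683328/79288864875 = 38.60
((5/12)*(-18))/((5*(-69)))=1/46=0.02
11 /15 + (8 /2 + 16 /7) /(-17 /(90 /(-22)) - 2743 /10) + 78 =200936171 /2552865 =78.71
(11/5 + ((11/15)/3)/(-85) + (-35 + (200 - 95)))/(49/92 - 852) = -25406168/299631375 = -0.08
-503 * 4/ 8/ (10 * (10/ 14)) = -3521/ 100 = -35.21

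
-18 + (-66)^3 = -287514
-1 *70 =-70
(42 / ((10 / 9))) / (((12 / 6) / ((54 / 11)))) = 5103 / 55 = 92.78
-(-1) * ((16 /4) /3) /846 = 2 /1269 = 0.00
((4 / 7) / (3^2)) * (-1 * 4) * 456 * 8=-926.48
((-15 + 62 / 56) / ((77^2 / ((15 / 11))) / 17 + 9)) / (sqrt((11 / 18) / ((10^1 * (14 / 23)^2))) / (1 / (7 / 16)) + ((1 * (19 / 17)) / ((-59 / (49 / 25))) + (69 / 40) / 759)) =-833155582941495000 * sqrt(55) / 20117043680137555669-1212120073312632000 / 20117043680137555669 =-0.37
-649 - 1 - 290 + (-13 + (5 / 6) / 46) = -263023 / 276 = -952.98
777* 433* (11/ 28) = 528693/ 4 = 132173.25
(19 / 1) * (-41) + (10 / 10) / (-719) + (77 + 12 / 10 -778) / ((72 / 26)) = -1031.71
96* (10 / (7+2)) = 106.67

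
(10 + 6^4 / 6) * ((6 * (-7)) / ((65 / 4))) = -37968 / 65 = -584.12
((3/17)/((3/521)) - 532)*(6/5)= -51138/85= -601.62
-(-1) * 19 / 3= 19 / 3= 6.33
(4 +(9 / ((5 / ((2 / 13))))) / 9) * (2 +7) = 2358 / 65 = 36.28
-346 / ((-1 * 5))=346 / 5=69.20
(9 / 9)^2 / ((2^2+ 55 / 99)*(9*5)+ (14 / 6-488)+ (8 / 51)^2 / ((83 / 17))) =-12699 / 3564122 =-0.00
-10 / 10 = -1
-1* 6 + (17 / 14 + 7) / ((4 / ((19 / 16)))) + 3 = -503 / 896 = -0.56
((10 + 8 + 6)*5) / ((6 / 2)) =40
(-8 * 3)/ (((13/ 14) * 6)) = -56/ 13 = -4.31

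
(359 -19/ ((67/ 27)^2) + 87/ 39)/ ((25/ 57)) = 1191316017/ 1458925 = 816.57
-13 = -13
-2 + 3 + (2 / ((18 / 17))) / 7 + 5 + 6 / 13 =5513 / 819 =6.73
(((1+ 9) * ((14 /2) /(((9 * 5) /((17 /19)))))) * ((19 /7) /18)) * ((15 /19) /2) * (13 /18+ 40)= 62305 /18468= 3.37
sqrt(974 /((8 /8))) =sqrt(974) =31.21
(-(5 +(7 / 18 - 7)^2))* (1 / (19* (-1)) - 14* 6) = 25202257 / 6156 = 4093.93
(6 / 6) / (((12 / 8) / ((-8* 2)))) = -32 / 3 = -10.67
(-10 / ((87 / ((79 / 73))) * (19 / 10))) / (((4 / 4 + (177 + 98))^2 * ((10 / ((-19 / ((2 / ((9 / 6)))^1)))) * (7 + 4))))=395 / 3547821024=0.00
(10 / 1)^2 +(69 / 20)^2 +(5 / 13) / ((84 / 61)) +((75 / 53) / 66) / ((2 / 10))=7148722499 / 63663600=112.29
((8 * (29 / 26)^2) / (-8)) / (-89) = 841 / 60164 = 0.01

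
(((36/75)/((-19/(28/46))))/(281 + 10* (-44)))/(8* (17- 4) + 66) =0.00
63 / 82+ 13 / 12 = 911 / 492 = 1.85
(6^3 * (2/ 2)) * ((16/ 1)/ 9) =384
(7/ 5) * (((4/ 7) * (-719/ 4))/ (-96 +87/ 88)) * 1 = 63272/ 41805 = 1.51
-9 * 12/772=-27/193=-0.14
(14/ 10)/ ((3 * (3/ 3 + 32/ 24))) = 1/ 5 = 0.20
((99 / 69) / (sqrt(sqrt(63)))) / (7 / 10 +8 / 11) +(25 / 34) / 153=25 / 5202 +1210 *sqrt(3) *7^(3 / 4) / 25277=0.36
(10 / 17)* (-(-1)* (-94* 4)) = -3760 / 17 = -221.18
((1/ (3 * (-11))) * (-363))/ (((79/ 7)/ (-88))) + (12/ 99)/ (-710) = -79380998/ 925485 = -85.77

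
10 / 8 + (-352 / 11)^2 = 4101 / 4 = 1025.25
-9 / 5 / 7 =-9 / 35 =-0.26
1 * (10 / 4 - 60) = -115 / 2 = -57.50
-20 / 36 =-5 / 9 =-0.56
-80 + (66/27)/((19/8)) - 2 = -13846/171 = -80.97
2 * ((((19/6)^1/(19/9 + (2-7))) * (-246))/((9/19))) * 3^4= 1198881/13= 92221.62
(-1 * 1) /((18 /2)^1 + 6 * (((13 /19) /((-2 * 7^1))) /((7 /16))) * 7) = -133 /573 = -0.23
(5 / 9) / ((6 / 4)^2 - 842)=-20 / 30231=-0.00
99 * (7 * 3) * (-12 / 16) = -1559.25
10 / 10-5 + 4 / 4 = -3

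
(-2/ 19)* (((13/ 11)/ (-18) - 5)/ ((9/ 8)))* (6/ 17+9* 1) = 25016/ 5643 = 4.43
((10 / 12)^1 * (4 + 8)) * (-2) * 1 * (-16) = 320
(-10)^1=-10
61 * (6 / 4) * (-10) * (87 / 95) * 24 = -382104 / 19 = -20110.74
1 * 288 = 288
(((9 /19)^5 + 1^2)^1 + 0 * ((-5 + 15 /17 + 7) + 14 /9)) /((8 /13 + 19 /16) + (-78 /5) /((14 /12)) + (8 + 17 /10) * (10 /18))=-166102896960 /1002550200209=-0.17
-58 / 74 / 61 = -0.01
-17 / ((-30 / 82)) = 697 / 15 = 46.47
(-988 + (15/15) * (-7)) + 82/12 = -988.17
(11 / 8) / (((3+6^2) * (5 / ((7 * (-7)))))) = -0.35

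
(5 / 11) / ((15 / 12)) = 4 / 11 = 0.36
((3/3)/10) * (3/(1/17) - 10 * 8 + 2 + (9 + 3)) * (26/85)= -39/85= -0.46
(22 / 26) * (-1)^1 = -11 / 13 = -0.85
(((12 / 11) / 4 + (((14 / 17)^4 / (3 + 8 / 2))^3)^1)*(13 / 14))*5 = 113729517447407875 / 89723824533383194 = 1.27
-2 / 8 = -1 / 4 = -0.25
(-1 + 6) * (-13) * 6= -390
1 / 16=0.06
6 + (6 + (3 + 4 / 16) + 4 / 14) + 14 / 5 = 2567 / 140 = 18.34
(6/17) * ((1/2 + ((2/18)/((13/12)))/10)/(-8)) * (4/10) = -199/22100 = -0.01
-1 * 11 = -11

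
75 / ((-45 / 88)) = -440 / 3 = -146.67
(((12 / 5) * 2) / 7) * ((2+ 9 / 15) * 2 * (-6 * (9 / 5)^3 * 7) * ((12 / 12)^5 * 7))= -19105632 / 3125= -6113.80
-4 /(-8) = 1 /2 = 0.50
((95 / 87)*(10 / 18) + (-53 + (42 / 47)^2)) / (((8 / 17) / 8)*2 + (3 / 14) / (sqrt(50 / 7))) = -4247862270400 / 5187211353 + 257905923560*sqrt(14) / 1729070451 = -260.81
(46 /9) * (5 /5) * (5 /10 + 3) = 161 /9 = 17.89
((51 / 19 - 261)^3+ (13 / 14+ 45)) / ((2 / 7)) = -1655162128031 / 27436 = -60328113.72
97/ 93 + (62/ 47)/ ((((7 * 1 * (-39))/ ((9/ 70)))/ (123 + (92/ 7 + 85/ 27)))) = 279629429/ 292354335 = 0.96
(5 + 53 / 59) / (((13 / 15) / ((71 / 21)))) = 123540 / 5369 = 23.01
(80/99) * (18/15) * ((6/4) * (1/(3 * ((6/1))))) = 8/99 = 0.08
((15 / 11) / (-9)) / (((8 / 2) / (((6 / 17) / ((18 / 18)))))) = -5 / 374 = -0.01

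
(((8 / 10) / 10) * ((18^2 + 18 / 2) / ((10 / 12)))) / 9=444 / 125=3.55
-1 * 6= -6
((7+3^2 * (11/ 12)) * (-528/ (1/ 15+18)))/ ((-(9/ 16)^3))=54968320/ 21951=2504.14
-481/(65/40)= -296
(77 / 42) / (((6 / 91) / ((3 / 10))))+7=1841 / 120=15.34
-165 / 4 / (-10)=33 / 8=4.12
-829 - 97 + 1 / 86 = -79635 / 86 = -925.99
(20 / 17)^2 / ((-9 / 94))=-37600 / 2601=-14.46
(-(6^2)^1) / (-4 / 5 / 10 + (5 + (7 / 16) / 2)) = -28800 / 4111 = -7.01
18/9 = 2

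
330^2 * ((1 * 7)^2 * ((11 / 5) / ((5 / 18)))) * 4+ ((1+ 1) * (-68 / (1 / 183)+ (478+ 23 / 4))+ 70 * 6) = 338048295 / 2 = 169024147.50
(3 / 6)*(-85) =-85 / 2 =-42.50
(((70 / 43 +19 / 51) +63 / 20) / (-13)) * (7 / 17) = -0.16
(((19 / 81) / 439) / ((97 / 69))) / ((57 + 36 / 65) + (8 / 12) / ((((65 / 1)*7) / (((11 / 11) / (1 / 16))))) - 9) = 198835 / 25412342076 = 0.00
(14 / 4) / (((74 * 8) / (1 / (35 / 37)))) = 1 / 160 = 0.01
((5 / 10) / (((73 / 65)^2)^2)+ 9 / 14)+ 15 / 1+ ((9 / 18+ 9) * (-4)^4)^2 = 5914639.96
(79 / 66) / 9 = 79 / 594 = 0.13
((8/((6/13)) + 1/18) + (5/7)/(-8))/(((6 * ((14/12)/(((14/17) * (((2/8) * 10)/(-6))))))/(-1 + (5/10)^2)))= 43595/68544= 0.64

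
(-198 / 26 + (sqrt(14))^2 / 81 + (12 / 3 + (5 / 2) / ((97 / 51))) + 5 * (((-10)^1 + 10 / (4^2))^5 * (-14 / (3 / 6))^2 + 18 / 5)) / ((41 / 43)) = -2553529844586756713 / 8576575488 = -297733034.37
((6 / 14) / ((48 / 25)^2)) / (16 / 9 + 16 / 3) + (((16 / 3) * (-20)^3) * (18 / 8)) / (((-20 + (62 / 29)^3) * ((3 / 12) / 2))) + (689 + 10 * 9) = 77517124346743 / 1021755392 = 75866.62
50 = 50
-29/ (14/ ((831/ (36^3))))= -8033/ 217728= -0.04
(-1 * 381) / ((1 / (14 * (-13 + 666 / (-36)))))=168021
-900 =-900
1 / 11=0.09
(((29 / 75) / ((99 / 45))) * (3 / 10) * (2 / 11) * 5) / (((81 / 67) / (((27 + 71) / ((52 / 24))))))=380828 / 212355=1.79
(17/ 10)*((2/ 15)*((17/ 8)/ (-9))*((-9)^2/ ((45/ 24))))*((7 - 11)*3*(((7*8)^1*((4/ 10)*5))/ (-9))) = -129472/ 375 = -345.26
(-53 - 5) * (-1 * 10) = 580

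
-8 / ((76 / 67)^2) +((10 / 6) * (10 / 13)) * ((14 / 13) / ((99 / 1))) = -224810977 / 36239346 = -6.20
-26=-26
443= 443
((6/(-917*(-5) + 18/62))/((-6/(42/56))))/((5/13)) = -1209/2842880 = -0.00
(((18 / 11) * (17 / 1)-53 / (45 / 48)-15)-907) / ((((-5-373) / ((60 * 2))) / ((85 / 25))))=10667024 / 10395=1026.17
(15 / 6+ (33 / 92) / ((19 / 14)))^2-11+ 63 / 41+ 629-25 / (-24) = 118050944657 / 187913496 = 628.22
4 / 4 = 1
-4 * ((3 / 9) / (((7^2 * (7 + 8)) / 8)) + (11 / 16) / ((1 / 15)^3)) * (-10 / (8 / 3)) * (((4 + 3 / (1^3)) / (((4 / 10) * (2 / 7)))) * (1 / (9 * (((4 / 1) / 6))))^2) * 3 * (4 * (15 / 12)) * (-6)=-2046518825 / 384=-5329476.11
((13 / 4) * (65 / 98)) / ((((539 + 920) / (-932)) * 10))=-39377 / 285964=-0.14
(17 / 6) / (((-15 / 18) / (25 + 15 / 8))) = -731 / 8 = -91.38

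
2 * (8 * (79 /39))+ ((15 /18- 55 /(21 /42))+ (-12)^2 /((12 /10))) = 3373 /78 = 43.24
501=501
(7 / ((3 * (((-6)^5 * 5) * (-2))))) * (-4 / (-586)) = 7 / 34175520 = 0.00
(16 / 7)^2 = 256 / 49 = 5.22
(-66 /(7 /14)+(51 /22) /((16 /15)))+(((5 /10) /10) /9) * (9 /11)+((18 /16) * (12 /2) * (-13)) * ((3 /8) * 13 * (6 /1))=-4745857 /1760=-2696.51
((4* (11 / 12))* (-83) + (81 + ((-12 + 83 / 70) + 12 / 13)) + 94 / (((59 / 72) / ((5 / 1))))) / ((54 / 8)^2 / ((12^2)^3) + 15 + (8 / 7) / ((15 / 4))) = 22.24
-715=-715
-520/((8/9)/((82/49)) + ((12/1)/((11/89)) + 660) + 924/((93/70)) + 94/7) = -229008780/645864001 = -0.35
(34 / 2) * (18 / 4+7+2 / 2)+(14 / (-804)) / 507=21655234 / 101907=212.50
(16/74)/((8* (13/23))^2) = 529/50024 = 0.01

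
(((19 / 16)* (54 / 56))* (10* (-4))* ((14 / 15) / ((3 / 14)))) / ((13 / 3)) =-1197 / 26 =-46.04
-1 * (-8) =8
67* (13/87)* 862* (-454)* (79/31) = -26928264532/2697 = -9984525.23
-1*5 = -5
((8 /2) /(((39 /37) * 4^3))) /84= 37 /52416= 0.00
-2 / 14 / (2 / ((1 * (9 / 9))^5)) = -1 / 14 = -0.07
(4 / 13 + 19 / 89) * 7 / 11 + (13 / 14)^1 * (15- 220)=-190.03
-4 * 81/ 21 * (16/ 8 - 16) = 216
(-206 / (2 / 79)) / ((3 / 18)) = -48822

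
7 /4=1.75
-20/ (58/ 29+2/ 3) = -15/ 2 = -7.50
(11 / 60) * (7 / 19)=77 / 1140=0.07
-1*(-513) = 513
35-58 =-23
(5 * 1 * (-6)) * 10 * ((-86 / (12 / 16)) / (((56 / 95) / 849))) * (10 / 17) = 3468165000 / 119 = 29144243.70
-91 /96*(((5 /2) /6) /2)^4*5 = -284375 /31850496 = -0.01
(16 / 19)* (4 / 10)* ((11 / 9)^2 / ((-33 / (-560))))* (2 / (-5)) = -78848 / 23085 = -3.42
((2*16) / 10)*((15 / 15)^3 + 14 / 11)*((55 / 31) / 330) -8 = -8144 / 1023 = -7.96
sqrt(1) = 1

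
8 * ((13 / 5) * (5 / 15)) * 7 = 728 / 15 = 48.53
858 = 858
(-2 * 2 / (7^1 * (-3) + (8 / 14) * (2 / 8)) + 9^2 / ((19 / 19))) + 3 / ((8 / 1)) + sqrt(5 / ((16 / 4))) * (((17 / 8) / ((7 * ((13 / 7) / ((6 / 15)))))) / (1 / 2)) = 17 * sqrt(5) / 260 + 47635 / 584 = 81.71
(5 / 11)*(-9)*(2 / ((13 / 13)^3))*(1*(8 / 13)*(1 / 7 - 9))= 44.60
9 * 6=54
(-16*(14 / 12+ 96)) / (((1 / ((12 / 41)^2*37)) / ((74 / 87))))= -204320512 / 48749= -4191.28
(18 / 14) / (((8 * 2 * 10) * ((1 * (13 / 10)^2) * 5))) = 9 / 9464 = 0.00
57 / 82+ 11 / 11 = 139 / 82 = 1.70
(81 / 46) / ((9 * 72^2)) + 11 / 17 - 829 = -373116655 / 450432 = -828.35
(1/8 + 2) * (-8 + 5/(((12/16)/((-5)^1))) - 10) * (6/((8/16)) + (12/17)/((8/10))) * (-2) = 5621/2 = 2810.50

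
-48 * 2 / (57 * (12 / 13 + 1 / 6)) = -2496 / 1615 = -1.55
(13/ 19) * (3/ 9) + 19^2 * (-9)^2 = 1666750/ 57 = 29241.23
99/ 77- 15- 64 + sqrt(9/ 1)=-523/ 7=-74.71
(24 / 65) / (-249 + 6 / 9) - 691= -33461747 / 48425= -691.00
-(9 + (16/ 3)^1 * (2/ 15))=-437/ 45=-9.71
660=660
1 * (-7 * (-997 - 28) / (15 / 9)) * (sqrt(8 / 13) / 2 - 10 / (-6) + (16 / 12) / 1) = 4305 * sqrt(26) / 13 + 12915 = 14603.56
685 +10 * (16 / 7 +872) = 65995 / 7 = 9427.86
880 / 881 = 1.00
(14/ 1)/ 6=7/ 3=2.33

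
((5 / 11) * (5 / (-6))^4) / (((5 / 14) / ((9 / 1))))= 4375 / 792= 5.52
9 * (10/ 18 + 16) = 149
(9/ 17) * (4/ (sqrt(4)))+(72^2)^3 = 2368339181586/ 17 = 139314069505.06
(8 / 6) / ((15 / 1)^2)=4 / 675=0.01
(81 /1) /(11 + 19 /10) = 270 /43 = 6.28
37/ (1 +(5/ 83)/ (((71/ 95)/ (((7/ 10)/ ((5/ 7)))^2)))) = 21804100/ 634919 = 34.34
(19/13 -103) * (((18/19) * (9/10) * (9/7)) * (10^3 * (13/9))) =-21384000/133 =-160781.95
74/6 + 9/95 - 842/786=424007/37335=11.36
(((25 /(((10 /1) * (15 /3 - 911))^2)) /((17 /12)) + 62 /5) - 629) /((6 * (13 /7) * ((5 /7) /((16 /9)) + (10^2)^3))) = -1405347295646 /25396676044017525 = -0.00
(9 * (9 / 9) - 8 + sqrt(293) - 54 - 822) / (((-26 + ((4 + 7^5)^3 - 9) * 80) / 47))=-41125 / 380076161577734 + 47 * sqrt(293) / 380076161577734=-0.00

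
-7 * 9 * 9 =-567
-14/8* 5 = -35/4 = -8.75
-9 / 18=-0.50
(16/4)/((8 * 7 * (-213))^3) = -1/424270562688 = -0.00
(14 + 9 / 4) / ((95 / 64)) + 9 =379 / 19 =19.95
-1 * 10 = -10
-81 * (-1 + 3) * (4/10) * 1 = -324/5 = -64.80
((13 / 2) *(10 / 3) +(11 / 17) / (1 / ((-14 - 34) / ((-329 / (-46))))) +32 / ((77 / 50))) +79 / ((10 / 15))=57808235 / 369138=156.60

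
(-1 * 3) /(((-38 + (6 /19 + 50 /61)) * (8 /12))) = 3477 /28484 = 0.12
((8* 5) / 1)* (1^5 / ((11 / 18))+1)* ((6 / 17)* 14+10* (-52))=-923360 / 17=-54315.29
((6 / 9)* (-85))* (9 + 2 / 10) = -1564 / 3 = -521.33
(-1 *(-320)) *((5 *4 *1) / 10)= 640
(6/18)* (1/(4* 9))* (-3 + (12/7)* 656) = 2617/252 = 10.38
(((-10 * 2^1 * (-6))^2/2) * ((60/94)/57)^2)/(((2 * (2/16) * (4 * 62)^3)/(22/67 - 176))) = -66206250/1591705811653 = -0.00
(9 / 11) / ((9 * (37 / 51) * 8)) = 0.02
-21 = -21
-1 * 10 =-10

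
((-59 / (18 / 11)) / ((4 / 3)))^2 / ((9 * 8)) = 421201 / 41472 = 10.16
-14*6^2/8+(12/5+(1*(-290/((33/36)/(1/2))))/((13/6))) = -95529/715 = -133.61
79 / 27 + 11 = 376 / 27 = 13.93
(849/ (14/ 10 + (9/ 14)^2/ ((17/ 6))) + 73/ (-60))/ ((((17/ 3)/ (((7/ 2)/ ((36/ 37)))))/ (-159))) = -5811876987133/ 105076320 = -55311.01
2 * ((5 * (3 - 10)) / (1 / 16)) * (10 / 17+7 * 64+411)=-16366560 / 17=-962738.82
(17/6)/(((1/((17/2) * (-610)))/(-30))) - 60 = 440665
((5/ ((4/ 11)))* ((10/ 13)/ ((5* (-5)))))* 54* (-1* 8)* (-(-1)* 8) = 19008/ 13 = 1462.15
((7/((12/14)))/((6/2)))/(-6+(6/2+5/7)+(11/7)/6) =-343/255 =-1.35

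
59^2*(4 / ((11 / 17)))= 236708 / 11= 21518.91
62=62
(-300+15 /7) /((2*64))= -2085 /896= -2.33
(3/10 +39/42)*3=129/35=3.69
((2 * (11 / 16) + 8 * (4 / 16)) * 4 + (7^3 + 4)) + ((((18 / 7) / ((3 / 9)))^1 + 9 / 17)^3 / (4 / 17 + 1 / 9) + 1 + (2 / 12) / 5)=1978.80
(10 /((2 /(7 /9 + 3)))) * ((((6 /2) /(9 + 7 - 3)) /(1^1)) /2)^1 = 85 /39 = 2.18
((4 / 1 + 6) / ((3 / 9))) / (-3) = -10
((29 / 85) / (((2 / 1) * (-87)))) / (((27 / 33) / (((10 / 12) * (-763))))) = 8393 / 5508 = 1.52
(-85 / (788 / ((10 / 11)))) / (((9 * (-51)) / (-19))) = -475 / 117018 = -0.00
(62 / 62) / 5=1 / 5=0.20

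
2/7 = 0.29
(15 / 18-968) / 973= -829 / 834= -0.99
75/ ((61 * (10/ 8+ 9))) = 300/ 2501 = 0.12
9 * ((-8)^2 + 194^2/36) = 9985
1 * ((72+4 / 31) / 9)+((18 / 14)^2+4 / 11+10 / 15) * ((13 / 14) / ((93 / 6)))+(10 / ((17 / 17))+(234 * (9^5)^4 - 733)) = 2994725734834644735665497886 / 1052667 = 2844893717419321338719.18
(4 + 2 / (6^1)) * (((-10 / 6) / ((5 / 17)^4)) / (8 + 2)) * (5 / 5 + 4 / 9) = -14115049 / 101250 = -139.41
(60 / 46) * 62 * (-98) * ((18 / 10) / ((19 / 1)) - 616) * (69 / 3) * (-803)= -1712860843848 / 19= -90150570728.84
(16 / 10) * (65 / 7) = 104 / 7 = 14.86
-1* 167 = -167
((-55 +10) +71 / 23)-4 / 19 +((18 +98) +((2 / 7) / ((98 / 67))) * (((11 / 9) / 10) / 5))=4983357469 / 67450950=73.88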